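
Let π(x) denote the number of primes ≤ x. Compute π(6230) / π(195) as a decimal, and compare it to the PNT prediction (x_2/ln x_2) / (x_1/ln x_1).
π(6230)/π(195) = 811/44 ≈ 18.4318;  PNT prediction ≈ 19.2816.

π(195) = 44 and π(6230) = 811, so π(6230)/π(195) ≈ 18.4318. The PNT-predicted ratio is (6230/ln(6230)) / (195/ln(195)) ≈ 19.2816. The two agree to within a few percent, as expected.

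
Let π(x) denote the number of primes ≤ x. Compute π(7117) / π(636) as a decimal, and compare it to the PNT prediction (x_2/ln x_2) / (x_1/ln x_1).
π(7117)/π(636) = 911/115 ≈ 7.9217;  PNT prediction ≈ 8.1436.

π(636) = 115 and π(7117) = 911, so π(7117)/π(636) ≈ 7.9217. The PNT-predicted ratio is (7117/ln(7117)) / (636/ln(636)) ≈ 8.1436. The two agree to within a few percent, as expected.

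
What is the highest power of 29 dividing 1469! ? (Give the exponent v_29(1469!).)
v_29(1469!) = 51

Legendre's formula: v_p(n!) = Σ_{k ≥ 1} ⌊n / p^k⌋. For p = 29, n = 1469, the terms are:
  ⌊1469/29^1⌋ = ⌊1469/29⌋ = 50
  ⌊1469/29^2⌋ = ⌊1469/841⌋ = 1
(the next term ⌊1469/29^3⌋ = 0, terminating the sum). Summing: v_29(1469!) = 50 + 1 = 51.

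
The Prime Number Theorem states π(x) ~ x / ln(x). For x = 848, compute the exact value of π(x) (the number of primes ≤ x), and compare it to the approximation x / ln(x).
π(848) = 146;  x/ln(x) ≈ 125.76;  relative error ≈ 13.86%.

Directly count primes up to 848: π(848) = 146. The PNT approximation gives 848/ln(848) ≈ 848/6.74288 ≈ 125.76. Relative error (π(x) − x/ln(x)) / π(x) ≈ 13.86%; the approximation is known to undercount slightly (Li(x) is a better estimate).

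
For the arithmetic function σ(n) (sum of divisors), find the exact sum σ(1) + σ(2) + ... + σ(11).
Σ_{n ≤ 11} σ(n) = 99

Compute σ(n) for each 1 ≤ n ≤ 11: σ(1) = 1, σ(2) = 3, σ(3) = 4, σ(4) = 7, σ(5) = 6, σ(6) = 12, σ(7) = 8, σ(8) = 15, σ(9) = 13, σ(10) = 18, σ(11) = 12. Summing all 11 values: 99. (Average order: Σ_{n ≤ x} σ(n) ~ (π²/12) x². For x = 11, (π²/12)·11² ≈ 99.52.)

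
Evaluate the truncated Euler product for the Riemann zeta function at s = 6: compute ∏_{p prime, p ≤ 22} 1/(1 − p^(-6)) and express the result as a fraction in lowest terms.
∏ = 99475806666511821483705625/97780003061374251090837504

The primes p ≤ 22 are [2, 3, 5, 7, 11, 13, 17, 19]. For each prime, (1 − 1/p^6)^(-1) = p^6 / (p^6 − 1). The product is (1 − 1/2^6)^(-1), (1 − 1/3^6)^(-1), (1 − 1/5^6)^(-1), (1 − 1/7^6)^(-1), (1 − 1/11^6)^(-1), (1 − 1/13^6)^(-1), (1 − 1/17^6)^(-1), (1 − 1/19^6)^(-1) = ∏ p^6 / (p^6 − 1) = 99475806666511821483705625/97780003061374251090837504.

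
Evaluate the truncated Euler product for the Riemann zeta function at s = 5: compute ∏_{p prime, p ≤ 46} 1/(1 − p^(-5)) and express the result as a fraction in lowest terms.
∏ = 1572482291224969810929353517600303098269844539827384419450979869/1516482033755337998564749447506198249900022724140786873799147520

The primes p ≤ 46 are [2, 3, 5, 7, 11, 13, 17, 19, 23, 29, 31, 37, 41, 43]. For each prime, (1 − 1/p^5)^(-1) = p^5 / (p^5 − 1). The product is (1 − 1/2^5)^(-1), (1 − 1/3^5)^(-1), (1 − 1/5^5)^(-1), (1 − 1/7^5)^(-1), (1 − 1/11^5)^(-1), (1 − 1/13^5)^(-1), (1 − 1/17^5)^(-1), (1 − 1/19^5)^(-1), (1 − 1/23^5)^(-1), (1 − 1/29^5)^(-1), (1 − 1/31^5)^(-1), (1 − 1/37^5)^(-1), (1 − 1/41^5)^(-1), (1 − 1/43^5)^(-1) = ∏ p^5 / (p^5 − 1) = 1572482291224969810929353517600303098269844539827384419450979869/1516482033755337998564749447506198249900022724140786873799147520.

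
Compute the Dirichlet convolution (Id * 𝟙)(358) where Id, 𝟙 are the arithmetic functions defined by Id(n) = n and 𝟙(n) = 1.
(Id * 𝟙)(358) = 540

Divisors of 358: [1, 2, 179, 358]. For each d | 358:
  d = 1: Id(1) · 𝟙(358/1) = 1 · 1 = 1
  d = 2: Id(2) · 𝟙(358/2) = 2 · 1 = 2
  d = 179: Id(179) · 𝟙(358/179) = 179 · 1 = 179
  d = 358: Id(358) · 𝟙(358/358) = 358 · 1 = 358
Summing: (Id * 𝟙)(358) = 1 + 2 + 179 + 358 = 540.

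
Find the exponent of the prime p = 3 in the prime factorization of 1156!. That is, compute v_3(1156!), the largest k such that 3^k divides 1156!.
v_3(1156!) = 574

Legendre's formula: v_p(n!) = Σ_{k ≥ 1} ⌊n / p^k⌋. For p = 3, n = 1156, the terms are:
  ⌊1156/3^1⌋ = ⌊1156/3⌋ = 385
  ⌊1156/3^2⌋ = ⌊1156/9⌋ = 128
  ⌊1156/3^3⌋ = ⌊1156/27⌋ = 42
  ⌊1156/3^4⌋ = ⌊1156/81⌋ = 14
  ⌊1156/3^5⌋ = ⌊1156/243⌋ = 4
  ⌊1156/3^6⌋ = ⌊1156/729⌋ = 1
(the next term ⌊1156/3^7⌋ = 0, terminating the sum). Summing: v_3(1156!) = 385 + 128 + 42 + 14 + 4 + 1 = 574.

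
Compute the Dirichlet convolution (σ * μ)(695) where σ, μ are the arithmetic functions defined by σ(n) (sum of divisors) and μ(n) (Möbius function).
(σ * μ)(695) = 695

Divisors of 695: [1, 5, 139, 695]. For each d | 695:
  d = 1: σ(1) · μ(695/1) = 1 · 1 = 1
  d = 5: σ(5) · μ(695/5) = 6 · -1 = -6
  d = 139: σ(139) · μ(695/139) = 140 · -1 = -140
  d = 695: σ(695) · μ(695/695) = 840 · 1 = 840
Summing: (σ * μ)(695) = 1 + -6 + -140 + 840 = 695.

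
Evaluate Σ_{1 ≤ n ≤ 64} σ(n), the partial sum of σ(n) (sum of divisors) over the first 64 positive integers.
Σ_{n ≤ 64} σ(n) = 3403

Compute σ(n) for each 1 ≤ n ≤ 64: σ(1) = 1, σ(2) = 3, σ(3) = 4, σ(4) = 7, σ(5) = 6, σ(6) = 12, σ(7) = 8, σ(8) = 15, σ(9) = 13, σ(10) = 18, σ(11) = 12, σ(12) = 28, σ(13) = 14, σ(14) = 24, σ(15) = 24, σ(16) = 31, σ(17) = 18, σ(18) = 39, σ(19) = 20, σ(20) = 42, σ(21) = 32, σ(22) = 36, σ(23) = 24, σ(24) = 60, σ(25) = 31, σ(26) = 42, σ(27) = 40, σ(28) = 56, σ(29) = 30, σ(30) = 72, σ(31) = 32, σ(32) = 63, σ(33) = 48, σ(34) = 54, σ(35) = 48, σ(36) = 91, σ(37) = 38, σ(38) = 60, σ(39) = 56, σ(40) = 90, σ(41) = 42, σ(42) = 96, σ(43) = 44, σ(44) = 84, σ(45) = 78, σ(46) = 72, σ(47) = 48, σ(48) = 124, σ(49) = 57, σ(50) = 93, σ(51) = 72, σ(52) = 98, σ(53) = 54, σ(54) = 120, σ(55) = 72, σ(56) = 120, σ(57) = 80, σ(58) = 90, σ(59) = 60, σ(60) = 168, σ(61) = 62, σ(62) = 96, σ(63) = 104, σ(64) = 127. Summing all 64 values: 3403. (Average order: Σ_{n ≤ x} σ(n) ~ (π²/12) x². For x = 64, (π²/12)·64² ≈ 3368.82.)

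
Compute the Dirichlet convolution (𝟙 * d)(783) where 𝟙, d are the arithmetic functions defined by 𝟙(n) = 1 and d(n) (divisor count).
(𝟙 * d)(783) = 30

Divisors of 783: [1, 3, 9, 27, 29, 87, 261, 783]. For each d | 783:
  d = 1: 𝟙(1) · d(783/1) = 1 · 8 = 8
  d = 3: 𝟙(3) · d(783/3) = 1 · 6 = 6
  d = 9: 𝟙(9) · d(783/9) = 1 · 4 = 4
  d = 27: 𝟙(27) · d(783/27) = 1 · 2 = 2
  d = 29: 𝟙(29) · d(783/29) = 1 · 4 = 4
  d = 87: 𝟙(87) · d(783/87) = 1 · 3 = 3
  d = 261: 𝟙(261) · d(783/261) = 1 · 2 = 2
  d = 783: 𝟙(783) · d(783/783) = 1 · 1 = 1
Summing: (𝟙 * d)(783) = 8 + 6 + 4 + 2 + 4 + 3 + 2 + 1 = 30.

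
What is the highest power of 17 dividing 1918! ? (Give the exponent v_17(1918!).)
v_17(1918!) = 118

Legendre's formula: v_p(n!) = Σ_{k ≥ 1} ⌊n / p^k⌋. For p = 17, n = 1918, the terms are:
  ⌊1918/17^1⌋ = ⌊1918/17⌋ = 112
  ⌊1918/17^2⌋ = ⌊1918/289⌋ = 6
(the next term ⌊1918/17^3⌋ = 0, terminating the sum). Summing: v_17(1918!) = 112 + 6 = 118.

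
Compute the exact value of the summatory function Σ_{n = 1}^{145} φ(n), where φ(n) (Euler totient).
Σ_{n ≤ 145} φ(n) = 6442

Compute φ(n) for each 1 ≤ n ≤ 145: φ(1) = 1, φ(2) = 1, φ(3) = 2, φ(4) = 2, φ(5) = 4, φ(6) = 2, φ(7) = 6, φ(8) = 4, φ(9) = 6, φ(10) = 4, φ(11) = 10, φ(12) = 4, φ(13) = 12, φ(14) = 6, φ(15) = 8, φ(16) = 8, φ(17) = 16, φ(18) = 6, φ(19) = 18, φ(20) = 8, φ(21) = 12, φ(22) = 10, φ(23) = 22, φ(24) = 8, φ(25) = 20, φ(26) = 12, φ(27) = 18, φ(28) = 12, φ(29) = 28, φ(30) = 8, φ(31) = 30, φ(32) = 16, φ(33) = 20, φ(34) = 16, φ(35) = 24, φ(36) = 12, φ(37) = 36, φ(38) = 18, φ(39) = 24, φ(40) = 16, φ(41) = 40, φ(42) = 12, φ(43) = 42, φ(44) = 20, φ(45) = 24, φ(46) = 22, φ(47) = 46, φ(48) = 16, φ(49) = 42, φ(50) = 20, φ(51) = 32, φ(52) = 24, φ(53) = 52, φ(54) = 18, φ(55) = 40, φ(56) = 24, φ(57) = 36, φ(58) = 28, φ(59) = 58, φ(60) = 16, φ(61) = 60, φ(62) = 30, φ(63) = 36, φ(64) = 32, φ(65) = 48, φ(66) = 20, φ(67) = 66, φ(68) = 32, φ(69) = 44, φ(70) = 24, φ(71) = 70, φ(72) = 24, φ(73) = 72, φ(74) = 36, φ(75) = 40, φ(76) = 36, φ(77) = 60, φ(78) = 24, φ(79) = 78, φ(80) = 32, φ(81) = 54, φ(82) = 40, φ(83) = 82, φ(84) = 24, φ(85) = 64, φ(86) = 42, φ(87) = 56, φ(88) = 40, φ(89) = 88, φ(90) = 24, φ(91) = 72, φ(92) = 44, φ(93) = 60, φ(94) = 46, φ(95) = 72, φ(96) = 32, φ(97) = 96, φ(98) = 42, φ(99) = 60, φ(100) = 40, φ(101) = 100, φ(102) = 32, φ(103) = 102, φ(104) = 48, φ(105) = 48, φ(106) = 52, φ(107) = 106, φ(108) = 36, φ(109) = 108, φ(110) = 40, φ(111) = 72, φ(112) = 48, φ(113) = 112, φ(114) = 36, φ(115) = 88, φ(116) = 56, φ(117) = 72, φ(118) = 58, φ(119) = 96, φ(120) = 32, φ(121) = 110, φ(122) = 60, φ(123) = 80, φ(124) = 60, φ(125) = 100, φ(126) = 36, φ(127) = 126, φ(128) = 64, φ(129) = 84, φ(130) = 48, φ(131) = 130, φ(132) = 40, φ(133) = 108, φ(134) = 66, φ(135) = 72, φ(136) = 64, φ(137) = 136, φ(138) = 44, φ(139) = 138, φ(140) = 48, φ(141) = 92, φ(142) = 70, φ(143) = 120, φ(144) = 48, φ(145) = 112. Summing all 145 values: 6442. (Average order: Σ_{n ≤ x} φ(n) ~ (3/π²) x². For x = 145, (3/π²)·145² ≈ 6390.83.)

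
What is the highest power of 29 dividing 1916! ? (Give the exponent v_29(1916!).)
v_29(1916!) = 68

Legendre's formula: v_p(n!) = Σ_{k ≥ 1} ⌊n / p^k⌋. For p = 29, n = 1916, the terms are:
  ⌊1916/29^1⌋ = ⌊1916/29⌋ = 66
  ⌊1916/29^2⌋ = ⌊1916/841⌋ = 2
(the next term ⌊1916/29^3⌋ = 0, terminating the sum). Summing: v_29(1916!) = 66 + 2 = 68.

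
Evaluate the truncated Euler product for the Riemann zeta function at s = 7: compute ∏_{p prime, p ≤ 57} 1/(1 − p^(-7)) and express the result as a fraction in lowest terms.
∏ = 72859781352345946164271325208512748367496302513429047898775811498046799405380225394802980517015901501332936608125/72256491859259542003929080814473893559535113224475133477501839873036689289530416476883582246279412849505472872448

The primes p ≤ 57 are [2, 3, 5, 7, 11, 13, 17, 19, 23, 29, 31, 37, 41, 43, 47, 53]. For each prime, (1 − 1/p^7)^(-1) = p^7 / (p^7 − 1). The product is (1 − 1/2^7)^(-1), (1 − 1/3^7)^(-1), (1 − 1/5^7)^(-1), (1 − 1/7^7)^(-1), (1 − 1/11^7)^(-1), (1 − 1/13^7)^(-1), (1 − 1/17^7)^(-1), (1 − 1/19^7)^(-1), (1 − 1/23^7)^(-1), (1 − 1/29^7)^(-1), (1 − 1/31^7)^(-1), (1 − 1/37^7)^(-1), (1 − 1/41^7)^(-1), (1 − 1/43^7)^(-1), (1 − 1/47^7)^(-1), (1 − 1/53^7)^(-1) = ∏ p^7 / (p^7 − 1) = 72859781352345946164271325208512748367496302513429047898775811498046799405380225394802980517015901501332936608125/72256491859259542003929080814473893559535113224475133477501839873036689289530416476883582246279412849505472872448.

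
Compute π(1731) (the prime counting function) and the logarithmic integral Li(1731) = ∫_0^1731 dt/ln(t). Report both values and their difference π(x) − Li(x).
π(1731) = 269;  Li(1731) ≈ 279.09;  π(x) − Li(x) ≈ -10.09.

Direct count of primes ≤ 1731 gives π(1731) = 269. Numerical evaluation of the logarithmic integral gives Li(1731) ≈ 279.09. The difference π(x) − Li(x) ≈ -10.09 is typically negative for small/moderate x (Li(x) overestimates), though Littlewood's theorem shows this sign changes infinitely often.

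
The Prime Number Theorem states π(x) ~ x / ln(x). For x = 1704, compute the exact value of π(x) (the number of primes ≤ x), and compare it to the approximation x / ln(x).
π(1704) = 266;  x/ln(x) ≈ 229.01;  relative error ≈ 13.91%.

Directly count primes up to 1704: π(1704) = 266. The PNT approximation gives 1704/ln(1704) ≈ 1704/7.44073 ≈ 229.01. Relative error (π(x) − x/ln(x)) / π(x) ≈ 13.91%; the approximation is known to undercount slightly (Li(x) is a better estimate).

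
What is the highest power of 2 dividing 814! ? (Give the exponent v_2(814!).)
v_2(814!) = 808

Legendre's formula: v_p(n!) = Σ_{k ≥ 1} ⌊n / p^k⌋. For p = 2, n = 814, the terms are:
  ⌊814/2^1⌋ = ⌊814/2⌋ = 407
  ⌊814/2^2⌋ = ⌊814/4⌋ = 203
  ⌊814/2^3⌋ = ⌊814/8⌋ = 101
  ⌊814/2^4⌋ = ⌊814/16⌋ = 50
  ⌊814/2^5⌋ = ⌊814/32⌋ = 25
  ⌊814/2^6⌋ = ⌊814/64⌋ = 12
  ⌊814/2^7⌋ = ⌊814/128⌋ = 6
  ⌊814/2^8⌋ = ⌊814/256⌋ = 3
  ⌊814/2^9⌋ = ⌊814/512⌋ = 1
(the next term ⌊814/2^10⌋ = 0, terminating the sum). Summing: v_2(814!) = 407 + 203 + 101 + 50 + 25 + 12 + 6 + 3 + 1 = 808.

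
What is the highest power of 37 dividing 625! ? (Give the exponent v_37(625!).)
v_37(625!) = 16

Legendre's formula: v_p(n!) = Σ_{k ≥ 1} ⌊n / p^k⌋. For p = 37, n = 625, the terms are:
  ⌊625/37^1⌋ = ⌊625/37⌋ = 16
(the next term ⌊625/37^2⌋ = 0, terminating the sum). Summing: v_37(625!) = 16 = 16.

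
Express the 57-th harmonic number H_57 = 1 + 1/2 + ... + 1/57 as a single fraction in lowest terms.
H_57 = 253437484000080020709989/54749786241679275146400

Direct summation: H_57 = 1 + 1/2 + ... + 1/57. The least common denominator is lcm(1, ..., 57) = 164249358725037825439200; over this denominator the numerator is 164249358725037825439200 + 82124679362518912719600 + 54749786241679275146400 + 41062339681259456359800 + 32849871745007565087840 + 27374893120839637573200 + 23464194103576832205600 + 20531169840629728179900 + 18249928747226425048800 + 16424935872503782543920 + 14931759884094347767200 + 13687446560419818786600 + 12634566055772140418400 + 11732097051788416102800 + 10949957248335855029280 + 10265584920314864089950 + 9661726983825754437600 + 9124964373613212524400 + 8644703090791464496800 + 8212467936251891271960 + 7821398034525610735200 + 7465879942047173883600 + 7141276466305992410400 + 6843723280209909393300 + 6569974349001513017568 + 6317283027886070209200 + 6083309582408808349600 + 5866048525894208051400 + 5663770990518545704800 + 5474978624167927514640 + 5298366410485091143200 + 5132792460157432044975 + 4977253294698115922400 + 4830863491912877218800 + 4692838820715366441120 + 4562482186806606262200 + 4439171857433454741600 + 4322351545395732248400 + 4211522018590713472800 + 4106233968125945635980 + 4006081920122873791200 + 3910699017262805367600 + 3819752528489251754400 + 3732939971023586941800 + 3649985749445285009760 + 3570638233152996205200 + 3494667206915698413600 + 3421861640104954696650 + 3352027729082404600800 + 3284987174500756508784 + 3220575661275251479200 + 3158641513943035104600 + 3099044504245996706400 + 3041654791204404174800 + 2986351976818869553440 + 2933024262947104025700 + 2881567696930488165600 = 760312452000240062129967, so H_57 = 760312452000240062129967/164249358725037825439200; reducing by gcd(760312452000240062129967, 164249358725037825439200) = 3 gives 253437484000080020709989/54749786241679275146400 ≈ 4.62901. (The PNT-adjacent estimate ln(57) + γ ≈ 4.62027 matches within O(1/n).)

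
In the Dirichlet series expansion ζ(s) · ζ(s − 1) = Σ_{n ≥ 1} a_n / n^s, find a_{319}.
σ(319) = 360

In the product (Σ m^0/m^s)(Σ k / k^s) = Σ (Σ_{d | n} d) / n^s, the coefficient of 1/n^s is σ(n) = Σ_{d | n} d. For n = 319, divisors are [1, 11, 29, 319]; summing: σ(319) = 360.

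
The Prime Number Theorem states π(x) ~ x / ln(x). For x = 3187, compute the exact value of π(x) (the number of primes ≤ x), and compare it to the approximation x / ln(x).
π(3187) = 451;  x/ln(x) ≈ 395.07;  relative error ≈ 12.40%.

Directly count primes up to 3187: π(3187) = 451. The PNT approximation gives 3187/ln(3187) ≈ 3187/8.06684 ≈ 395.07. Relative error (π(x) − x/ln(x)) / π(x) ≈ 12.40%; the approximation is known to undercount slightly (Li(x) is a better estimate).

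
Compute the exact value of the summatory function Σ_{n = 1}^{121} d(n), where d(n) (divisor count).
Σ_{n ≤ 121} d(n) = 605

Compute d(n) for each 1 ≤ n ≤ 121: d(1) = 1, d(2) = 2, d(3) = 2, d(4) = 3, d(5) = 2, d(6) = 4, d(7) = 2, d(8) = 4, d(9) = 3, d(10) = 4, d(11) = 2, d(12) = 6, d(13) = 2, d(14) = 4, d(15) = 4, d(16) = 5, d(17) = 2, d(18) = 6, d(19) = 2, d(20) = 6, d(21) = 4, d(22) = 4, d(23) = 2, d(24) = 8, d(25) = 3, d(26) = 4, d(27) = 4, d(28) = 6, d(29) = 2, d(30) = 8, d(31) = 2, d(32) = 6, d(33) = 4, d(34) = 4, d(35) = 4, d(36) = 9, d(37) = 2, d(38) = 4, d(39) = 4, d(40) = 8, d(41) = 2, d(42) = 8, d(43) = 2, d(44) = 6, d(45) = 6, d(46) = 4, d(47) = 2, d(48) = 10, d(49) = 3, d(50) = 6, d(51) = 4, d(52) = 6, d(53) = 2, d(54) = 8, d(55) = 4, d(56) = 8, d(57) = 4, d(58) = 4, d(59) = 2, d(60) = 12, d(61) = 2, d(62) = 4, d(63) = 6, d(64) = 7, d(65) = 4, d(66) = 8, d(67) = 2, d(68) = 6, d(69) = 4, d(70) = 8, d(71) = 2, d(72) = 12, d(73) = 2, d(74) = 4, d(75) = 6, d(76) = 6, d(77) = 4, d(78) = 8, d(79) = 2, d(80) = 10, d(81) = 5, d(82) = 4, d(83) = 2, d(84) = 12, d(85) = 4, d(86) = 4, d(87) = 4, d(88) = 8, d(89) = 2, d(90) = 12, d(91) = 4, d(92) = 6, d(93) = 4, d(94) = 4, d(95) = 4, d(96) = 12, d(97) = 2, d(98) = 6, d(99) = 6, d(100) = 9, d(101) = 2, d(102) = 8, d(103) = 2, d(104) = 8, d(105) = 8, d(106) = 4, d(107) = 2, d(108) = 12, d(109) = 2, d(110) = 8, d(111) = 4, d(112) = 10, d(113) = 2, d(114) = 8, d(115) = 4, d(116) = 6, d(117) = 6, d(118) = 4, d(119) = 4, d(120) = 16, d(121) = 3. Summing all 121 values: 605. (Dirichlet's divisor formula: Σ_{n ≤ x} d(n) = x ln(x) + (2γ − 1) x + O(√x). For x = 121, the asymptotic estimate is ≈ 598.98.)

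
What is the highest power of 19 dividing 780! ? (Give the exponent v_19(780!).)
v_19(780!) = 43

Legendre's formula: v_p(n!) = Σ_{k ≥ 1} ⌊n / p^k⌋. For p = 19, n = 780, the terms are:
  ⌊780/19^1⌋ = ⌊780/19⌋ = 41
  ⌊780/19^2⌋ = ⌊780/361⌋ = 2
(the next term ⌊780/19^3⌋ = 0, terminating the sum). Summing: v_19(780!) = 41 + 2 = 43.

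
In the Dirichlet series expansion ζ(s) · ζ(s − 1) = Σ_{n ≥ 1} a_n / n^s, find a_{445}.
σ(445) = 540

In the product (Σ m^0/m^s)(Σ k / k^s) = Σ (Σ_{d | n} d) / n^s, the coefficient of 1/n^s is σ(n) = Σ_{d | n} d. For n = 445, divisors are [1, 5, 89, 445]; summing: σ(445) = 540.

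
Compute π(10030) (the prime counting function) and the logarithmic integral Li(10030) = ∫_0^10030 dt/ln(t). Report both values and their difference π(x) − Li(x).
π(10030) = 1231;  Li(10030) ≈ 1249.39;  π(x) − Li(x) ≈ -18.39.

Direct count of primes ≤ 10030 gives π(10030) = 1231. Numerical evaluation of the logarithmic integral gives Li(10030) ≈ 1249.39. The difference π(x) − Li(x) ≈ -18.39 is typically negative for small/moderate x (Li(x) overestimates), though Littlewood's theorem shows this sign changes infinitely often.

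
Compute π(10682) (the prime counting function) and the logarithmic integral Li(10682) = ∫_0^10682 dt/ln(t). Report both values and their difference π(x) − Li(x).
π(10682) = 1302;  Li(10682) ≈ 1319.92;  π(x) − Li(x) ≈ -17.92.

Direct count of primes ≤ 10682 gives π(10682) = 1302. Numerical evaluation of the logarithmic integral gives Li(10682) ≈ 1319.92. The difference π(x) − Li(x) ≈ -17.92 is typically negative for small/moderate x (Li(x) overestimates), though Littlewood's theorem shows this sign changes infinitely often.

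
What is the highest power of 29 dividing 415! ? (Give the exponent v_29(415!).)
v_29(415!) = 14

Legendre's formula: v_p(n!) = Σ_{k ≥ 1} ⌊n / p^k⌋. For p = 29, n = 415, the terms are:
  ⌊415/29^1⌋ = ⌊415/29⌋ = 14
(the next term ⌊415/29^2⌋ = 0, terminating the sum). Summing: v_29(415!) = 14 = 14.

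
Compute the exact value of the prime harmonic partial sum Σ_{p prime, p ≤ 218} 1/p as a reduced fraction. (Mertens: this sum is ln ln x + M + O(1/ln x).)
Σ 1/p = 3215488142498485484492183158345029261034221047849345857469577412562094716564064084247/1645783550795210387735581011435590727981167322669649249414629852197255934130751870910

π(218) = 47, so the primes ≤ 218 are [2, 3, 5, 7, 11, 13, 17, 19, 23, 29, 31, 37, 41, 43, 47, 53, 59, 61, 67, 71, 73, 79, 83, 89, 97, 101, 103, 107, 109, 113, 127, 131, 137, 139, 149, 151, 157, 163, 167, 173, 179, 181, 191, 193, 197, 199, 211]. Summing 1/p over these primes: 3215488142498485484492183158345029261034221047849345857469577412562094716564064084247/1645783550795210387735581011435590727981167322669649249414629852197255934130751870910 ≈ 1.9538. Mertens estimate ln ln(218) + 0.2615 ≈ 1.9450.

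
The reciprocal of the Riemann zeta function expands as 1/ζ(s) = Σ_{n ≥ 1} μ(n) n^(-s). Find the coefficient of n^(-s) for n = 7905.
μ(7905) = 1

Factor n = 7905 = 3 · 5 · 17 · 31. μ(n) = 0 if any exponent ≥ 2 (not squarefree); otherwise μ(n) = (−1)^{ω(n)} where ω(n) is the number of distinct prime factors. Applying: μ(7905) = 1.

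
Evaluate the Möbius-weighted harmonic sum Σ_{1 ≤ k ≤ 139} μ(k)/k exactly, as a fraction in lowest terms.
Σ μ(k)/k = -149232714064150937862643507545628954127995759701627353/10014646650599190067509233131649940057366334653200433090

Values of μ(k) for 1 ≤ k ≤ 139: μ(1) = 1, μ(2) = -1, μ(3) = -1, μ(5) = -1, μ(6) = 1, μ(7) = -1, μ(10) = 1, μ(11) = -1, μ(13) = -1, μ(14) = 1, μ(15) = 1, μ(17) = -1, μ(19) = -1, μ(21) = 1, μ(22) = 1, μ(23) = -1, μ(26) = 1, μ(29) = -1, μ(30) = -1, μ(31) = -1, μ(33) = 1, μ(34) = 1, μ(35) = 1, μ(37) = -1, μ(38) = 1, μ(39) = 1, μ(41) = -1, μ(42) = -1, μ(43) = -1, μ(46) = 1, μ(47) = -1, μ(51) = 1, μ(53) = -1, μ(55) = 1, μ(57) = 1, μ(58) = 1, μ(59) = -1, μ(61) = -1, μ(62) = 1, μ(65) = 1, μ(66) = -1, μ(67) = -1, μ(69) = 1, μ(70) = -1, μ(71) = -1, μ(73) = -1, μ(74) = 1, μ(77) = 1, μ(78) = -1, μ(79) = -1, μ(82) = 1, μ(83) = -1, μ(85) = 1, μ(86) = 1, μ(87) = 1, μ(89) = -1, μ(91) = 1, μ(93) = 1, μ(94) = 1, μ(95) = 1, μ(97) = -1, μ(101) = -1, μ(102) = -1, μ(103) = -1, μ(105) = -1, μ(106) = 1, μ(107) = -1, μ(109) = -1, μ(110) = -1, μ(111) = 1, μ(113) = -1, μ(114) = -1, μ(115) = 1, μ(118) = 1, μ(119) = 1, μ(122) = 1, μ(123) = 1, μ(127) = -1, μ(129) = 1, μ(130) = -1, μ(131) = -1, μ(133) = 1, μ(134) = 1, μ(137) = -1, μ(138) = -1, μ(139) = -1, with μ = 0 on non-squarefree integers. Summing μ(k)/k for k where μ(k) ≠ 0 gives -149232714064150937862643507545628954127995759701627353/10014646650599190067509233131649940057366334653200433090 ≈ -0.0149. (PNT ⟺ this sum → 0 as n → ∞.)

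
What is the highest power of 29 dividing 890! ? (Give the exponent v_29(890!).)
v_29(890!) = 31

Legendre's formula: v_p(n!) = Σ_{k ≥ 1} ⌊n / p^k⌋. For p = 29, n = 890, the terms are:
  ⌊890/29^1⌋ = ⌊890/29⌋ = 30
  ⌊890/29^2⌋ = ⌊890/841⌋ = 1
(the next term ⌊890/29^3⌋ = 0, terminating the sum). Summing: v_29(890!) = 30 + 1 = 31.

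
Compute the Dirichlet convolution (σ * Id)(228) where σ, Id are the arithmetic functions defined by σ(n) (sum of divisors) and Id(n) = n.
(σ * Id)(228) = 4641

Divisors of 228: [1, 2, 3, 4, 6, 12, 19, 38, 57, 76, 114, 228]. For each d | 228:
  d = 1: σ(1) · Id(228/1) = 1 · 228 = 228
  d = 2: σ(2) · Id(228/2) = 3 · 114 = 342
  d = 3: σ(3) · Id(228/3) = 4 · 76 = 304
  d = 4: σ(4) · Id(228/4) = 7 · 57 = 399
  d = 6: σ(6) · Id(228/6) = 12 · 38 = 456
  d = 12: σ(12) · Id(228/12) = 28 · 19 = 532
  d = 19: σ(19) · Id(228/19) = 20 · 12 = 240
  d = 38: σ(38) · Id(228/38) = 60 · 6 = 360
  d = 57: σ(57) · Id(228/57) = 80 · 4 = 320
  d = 76: σ(76) · Id(228/76) = 140 · 3 = 420
  d = 114: σ(114) · Id(228/114) = 240 · 2 = 480
  d = 228: σ(228) · Id(228/228) = 560 · 1 = 560
Summing: (σ * Id)(228) = 228 + 342 + 304 + 399 + 456 + 532 + 240 + 360 + 320 + 420 + 480 + 560 = 4641.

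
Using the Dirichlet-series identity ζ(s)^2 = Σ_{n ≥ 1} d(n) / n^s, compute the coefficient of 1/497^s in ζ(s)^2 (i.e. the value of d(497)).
d(497) = 4

ζ(s)^2 = (Σ 1/m^s)(Σ 1/k^s). The coefficient of 1/n^s in the product is the number of ordered pairs (m, k) with mk = n, which equals d(n). For n = 497, divisors are [1, 7, 71, 497], so d(497) = 4.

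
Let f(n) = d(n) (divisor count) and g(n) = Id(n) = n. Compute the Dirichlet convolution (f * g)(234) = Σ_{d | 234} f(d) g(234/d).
(d * Id)(234) = 1080

Divisors of 234: [1, 2, 3, 6, 9, 13, 18, 26, 39, 78, 117, 234]. For each d | 234:
  d = 1: d(1) · Id(234/1) = 1 · 234 = 234
  d = 2: d(2) · Id(234/2) = 2 · 117 = 234
  d = 3: d(3) · Id(234/3) = 2 · 78 = 156
  d = 6: d(6) · Id(234/6) = 4 · 39 = 156
  d = 9: d(9) · Id(234/9) = 3 · 26 = 78
  d = 13: d(13) · Id(234/13) = 2 · 18 = 36
  d = 18: d(18) · Id(234/18) = 6 · 13 = 78
  d = 26: d(26) · Id(234/26) = 4 · 9 = 36
  d = 39: d(39) · Id(234/39) = 4 · 6 = 24
  d = 78: d(78) · Id(234/78) = 8 · 3 = 24
  d = 117: d(117) · Id(234/117) = 6 · 2 = 12
  d = 234: d(234) · Id(234/234) = 12 · 1 = 12
Summing: (d * Id)(234) = 234 + 234 + 156 + 156 + 78 + 36 + 78 + 36 + 24 + 24 + 12 + 12 = 1080.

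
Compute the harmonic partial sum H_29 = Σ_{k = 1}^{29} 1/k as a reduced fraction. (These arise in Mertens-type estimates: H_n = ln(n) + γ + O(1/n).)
H_29 = 9227046511387/2329089562800

Direct summation: H_29 = 1 + 1/2 + ... + 1/29. The least common denominator is lcm(1, ..., 29) = 2329089562800; over this denominator the numerator is 2329089562800 + 1164544781400 + 776363187600 + 582272390700 + 465817912560 + 388181593800 + 332727080400 + 291136195350 + 258787729200 + 232908956280 + 211735414800 + 194090796900 + 179160735600 + 166363540200 + 155272637520 + 145568097675 + 137005268400 + 129393864600 + 122583661200 + 116454478140 + 110909026800 + 105867707400 + 101264763600 + 97045398450 + 93163582512 + 89580367800 + 86262576400 + 83181770100 + 80313433200 = 9227046511387, so H_29 = 9227046511387/2329089562800 (already in lowest terms) ≈ 3.96165. (The PNT-adjacent estimate ln(29) + γ ≈ 3.94451 matches within O(1/n).)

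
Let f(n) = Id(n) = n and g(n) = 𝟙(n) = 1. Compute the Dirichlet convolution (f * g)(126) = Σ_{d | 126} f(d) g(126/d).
(Id * 𝟙)(126) = 312

Divisors of 126: [1, 2, 3, 6, 7, 9, 14, 18, 21, 42, 63, 126]. For each d | 126:
  d = 1: Id(1) · 𝟙(126/1) = 1 · 1 = 1
  d = 2: Id(2) · 𝟙(126/2) = 2 · 1 = 2
  d = 3: Id(3) · 𝟙(126/3) = 3 · 1 = 3
  d = 6: Id(6) · 𝟙(126/6) = 6 · 1 = 6
  d = 7: Id(7) · 𝟙(126/7) = 7 · 1 = 7
  d = 9: Id(9) · 𝟙(126/9) = 9 · 1 = 9
  d = 14: Id(14) · 𝟙(126/14) = 14 · 1 = 14
  d = 18: Id(18) · 𝟙(126/18) = 18 · 1 = 18
  d = 21: Id(21) · 𝟙(126/21) = 21 · 1 = 21
  d = 42: Id(42) · 𝟙(126/42) = 42 · 1 = 42
  d = 63: Id(63) · 𝟙(126/63) = 63 · 1 = 63
  d = 126: Id(126) · 𝟙(126/126) = 126 · 1 = 126
Summing: (Id * 𝟙)(126) = 1 + 2 + 3 + 6 + 7 + 9 + 14 + 18 + 21 + 42 + 63 + 126 = 312.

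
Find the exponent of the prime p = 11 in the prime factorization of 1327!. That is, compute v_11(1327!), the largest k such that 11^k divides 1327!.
v_11(1327!) = 130

Legendre's formula: v_p(n!) = Σ_{k ≥ 1} ⌊n / p^k⌋. For p = 11, n = 1327, the terms are:
  ⌊1327/11^1⌋ = ⌊1327/11⌋ = 120
  ⌊1327/11^2⌋ = ⌊1327/121⌋ = 10
(the next term ⌊1327/11^3⌋ = 0, terminating the sum). Summing: v_11(1327!) = 120 + 10 = 130.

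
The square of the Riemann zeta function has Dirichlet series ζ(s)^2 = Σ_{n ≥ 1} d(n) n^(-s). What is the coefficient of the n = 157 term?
d(157) = 2

ζ(s)^2 = (Σ 1/m^s)(Σ 1/k^s). The coefficient of 1/n^s in the product is the number of ordered pairs (m, k) with mk = n, which equals d(n). For n = 157, divisors are [1, 157], so d(157) = 2.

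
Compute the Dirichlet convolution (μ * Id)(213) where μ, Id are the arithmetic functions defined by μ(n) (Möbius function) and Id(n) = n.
(μ * Id)(213) = 140

Divisors of 213: [1, 3, 71, 213]. For each d | 213:
  d = 1: μ(1) · Id(213/1) = 1 · 213 = 213
  d = 3: μ(3) · Id(213/3) = -1 · 71 = -71
  d = 71: μ(71) · Id(213/71) = -1 · 3 = -3
  d = 213: μ(213) · Id(213/213) = 1 · 1 = 1
Summing: (μ * Id)(213) = 213 + -71 + -3 + 1 = 140.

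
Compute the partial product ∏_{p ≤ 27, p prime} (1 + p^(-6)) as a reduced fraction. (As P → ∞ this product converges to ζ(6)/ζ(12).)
∏ = 1528148900144746288585670319214284020/1502467574555591484127420211226932553

The primes p ≤ 27 are [2, 3, 5, 7, 11, 13, 17, 19, 23]. For each, (1 + 1/p^6) = (p^6 + 1)/p^6. Multiplying these fractions over p ∈ [2, 3, 5, 7, 11, 13, 17, 19, 23] gives 1528148900144746288585670319214284020/1502467574555591484127420211226932553. (In the limit P → ∞ this tends to ζ(6)/ζ(12).)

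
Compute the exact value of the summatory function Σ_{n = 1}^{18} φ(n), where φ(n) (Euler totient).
Σ_{n ≤ 18} φ(n) = 102

Compute φ(n) for each 1 ≤ n ≤ 18: φ(1) = 1, φ(2) = 1, φ(3) = 2, φ(4) = 2, φ(5) = 4, φ(6) = 2, φ(7) = 6, φ(8) = 4, φ(9) = 6, φ(10) = 4, φ(11) = 10, φ(12) = 4, φ(13) = 12, φ(14) = 6, φ(15) = 8, φ(16) = 8, φ(17) = 16, φ(18) = 6. Summing all 18 values: 102. (Average order: Σ_{n ≤ x} φ(n) ~ (3/π²) x². For x = 18, (3/π²)·18² ≈ 98.48.)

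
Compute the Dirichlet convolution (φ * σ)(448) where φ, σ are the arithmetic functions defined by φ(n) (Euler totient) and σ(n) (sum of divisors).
(φ * σ)(448) = 6272

Divisors of 448: [1, 2, 4, 7, 8, 14, 16, 28, 32, 56, 64, 112, 224, 448]. For each d | 448:
  d = 1: φ(1) · σ(448/1) = 1 · 1016 = 1016
  d = 2: φ(2) · σ(448/2) = 1 · 504 = 504
  d = 4: φ(4) · σ(448/4) = 2 · 248 = 496
  d = 7: φ(7) · σ(448/7) = 6 · 127 = 762
  d = 8: φ(8) · σ(448/8) = 4 · 120 = 480
  d = 14: φ(14) · σ(448/14) = 6 · 63 = 378
  d = 16: φ(16) · σ(448/16) = 8 · 56 = 448
  d = 28: φ(28) · σ(448/28) = 12 · 31 = 372
  d = 32: φ(32) · σ(448/32) = 16 · 24 = 384
  d = 56: φ(56) · σ(448/56) = 24 · 15 = 360
  d = 64: φ(64) · σ(448/64) = 32 · 8 = 256
  d = 112: φ(112) · σ(448/112) = 48 · 7 = 336
  d = 224: φ(224) · σ(448/224) = 96 · 3 = 288
  d = 448: φ(448) · σ(448/448) = 192 · 1 = 192
Summing: (φ * σ)(448) = 1016 + 504 + 496 + 762 + 480 + 378 + 448 + 372 + 384 + 360 + 256 + 336 + 288 + 192 = 6272.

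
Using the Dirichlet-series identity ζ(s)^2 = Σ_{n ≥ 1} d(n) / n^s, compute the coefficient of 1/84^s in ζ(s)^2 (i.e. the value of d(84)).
d(84) = 12

ζ(s)^2 = (Σ 1/m^s)(Σ 1/k^s). The coefficient of 1/n^s in the product is the number of ordered pairs (m, k) with mk = n, which equals d(n). For n = 84, divisors are [1, 2, 3, 4, 6, 7, 12, 14, 21, 28, 42, 84], so d(84) = 12.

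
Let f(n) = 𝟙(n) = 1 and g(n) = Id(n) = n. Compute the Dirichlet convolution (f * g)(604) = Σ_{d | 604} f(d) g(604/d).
(𝟙 * Id)(604) = 1064

Divisors of 604: [1, 2, 4, 151, 302, 604]. For each d | 604:
  d = 1: 𝟙(1) · Id(604/1) = 1 · 604 = 604
  d = 2: 𝟙(2) · Id(604/2) = 1 · 302 = 302
  d = 4: 𝟙(4) · Id(604/4) = 1 · 151 = 151
  d = 151: 𝟙(151) · Id(604/151) = 1 · 4 = 4
  d = 302: 𝟙(302) · Id(604/302) = 1 · 2 = 2
  d = 604: 𝟙(604) · Id(604/604) = 1 · 1 = 1
Summing: (𝟙 * Id)(604) = 604 + 302 + 151 + 4 + 2 + 1 = 1064.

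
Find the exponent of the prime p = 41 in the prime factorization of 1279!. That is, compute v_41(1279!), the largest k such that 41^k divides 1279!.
v_41(1279!) = 31

Legendre's formula: v_p(n!) = Σ_{k ≥ 1} ⌊n / p^k⌋. For p = 41, n = 1279, the terms are:
  ⌊1279/41^1⌋ = ⌊1279/41⌋ = 31
(the next term ⌊1279/41^2⌋ = 0, terminating the sum). Summing: v_41(1279!) = 31 = 31.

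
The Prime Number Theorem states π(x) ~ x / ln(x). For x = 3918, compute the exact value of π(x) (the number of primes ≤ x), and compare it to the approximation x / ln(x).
π(3918) = 542;  x/ln(x) ≈ 473.57;  relative error ≈ 12.63%.

Directly count primes up to 3918: π(3918) = 542. The PNT approximation gives 3918/ln(3918) ≈ 3918/8.27334 ≈ 473.57. Relative error (π(x) − x/ln(x)) / π(x) ≈ 12.63%; the approximation is known to undercount slightly (Li(x) is a better estimate).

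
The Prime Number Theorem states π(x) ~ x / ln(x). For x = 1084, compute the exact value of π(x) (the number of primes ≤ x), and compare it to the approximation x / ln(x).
π(1084) = 180;  x/ln(x) ≈ 155.11;  relative error ≈ 13.83%.

Directly count primes up to 1084: π(1084) = 180. The PNT approximation gives 1084/ln(1084) ≈ 1084/6.98841 ≈ 155.11. Relative error (π(x) − x/ln(x)) / π(x) ≈ 13.83%; the approximation is known to undercount slightly (Li(x) is a better estimate).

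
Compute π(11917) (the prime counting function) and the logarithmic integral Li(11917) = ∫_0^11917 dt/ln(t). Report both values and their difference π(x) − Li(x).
π(11917) = 1427;  Li(11917) ≈ 1452.26;  π(x) − Li(x) ≈ -25.26.

Direct count of primes ≤ 11917 gives π(11917) = 1427. Numerical evaluation of the logarithmic integral gives Li(11917) ≈ 1452.26. The difference π(x) − Li(x) ≈ -25.26 is typically negative for small/moderate x (Li(x) overestimates), though Littlewood's theorem shows this sign changes infinitely often.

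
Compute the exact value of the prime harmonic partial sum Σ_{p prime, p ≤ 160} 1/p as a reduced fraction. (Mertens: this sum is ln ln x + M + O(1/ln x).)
Σ 1/p = 67195167335560670940823020383181530154843058347995389615845419/35375166993717494840635767087951744212057570647889977422429870

π(160) = 37, so the primes ≤ 160 are [2, 3, 5, 7, 11, 13, 17, 19, 23, 29, 31, 37, 41, 43, 47, 53, 59, 61, 67, 71, 73, 79, 83, 89, 97, 101, 103, 107, 109, 113, 127, 131, 137, 139, 149, 151, 157]. Summing 1/p over these primes: 67195167335560670940823020383181530154843058347995389615845419/35375166993717494840635767087951744212057570647889977422429870 ≈ 1.8995. Mertens estimate ln ln(160) + 0.2615 ≈ 1.8859.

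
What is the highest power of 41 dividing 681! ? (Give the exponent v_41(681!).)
v_41(681!) = 16

Legendre's formula: v_p(n!) = Σ_{k ≥ 1} ⌊n / p^k⌋. For p = 41, n = 681, the terms are:
  ⌊681/41^1⌋ = ⌊681/41⌋ = 16
(the next term ⌊681/41^2⌋ = 0, terminating the sum). Summing: v_41(681!) = 16 = 16.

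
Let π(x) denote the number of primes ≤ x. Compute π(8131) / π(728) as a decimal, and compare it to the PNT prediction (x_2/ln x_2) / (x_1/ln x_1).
π(8131)/π(728) = 1022/129 ≈ 7.9225;  PNT prediction ≈ 8.1754.

π(728) = 129 and π(8131) = 1022, so π(8131)/π(728) ≈ 7.9225. The PNT-predicted ratio is (8131/ln(8131)) / (728/ln(728)) ≈ 8.1754. The two agree to within a few percent, as expected.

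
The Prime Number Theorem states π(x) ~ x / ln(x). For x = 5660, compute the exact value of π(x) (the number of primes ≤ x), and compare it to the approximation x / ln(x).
π(5660) = 746;  x/ln(x) ≈ 655.00;  relative error ≈ 12.20%.

Directly count primes up to 5660: π(5660) = 746. The PNT approximation gives 5660/ln(5660) ≈ 5660/8.64118 ≈ 655.00. Relative error (π(x) − x/ln(x)) / π(x) ≈ 12.20%; the approximation is known to undercount slightly (Li(x) is a better estimate).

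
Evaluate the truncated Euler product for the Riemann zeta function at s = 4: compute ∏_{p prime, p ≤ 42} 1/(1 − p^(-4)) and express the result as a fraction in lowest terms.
∏ = 56920287300311688614065768651369188407/52590894536588738800643997696000000000

The primes p ≤ 42 are [2, 3, 5, 7, 11, 13, 17, 19, 23, 29, 31, 37, 41]. For each prime, (1 − 1/p^4)^(-1) = p^4 / (p^4 − 1). The product is (1 − 1/2^4)^(-1), (1 − 1/3^4)^(-1), (1 − 1/5^4)^(-1), (1 − 1/7^4)^(-1), (1 − 1/11^4)^(-1), (1 − 1/13^4)^(-1), (1 − 1/17^4)^(-1), (1 − 1/19^4)^(-1), (1 − 1/23^4)^(-1), (1 − 1/29^4)^(-1), (1 − 1/31^4)^(-1), (1 − 1/37^4)^(-1), (1 − 1/41^4)^(-1) = ∏ p^4 / (p^4 − 1) = 56920287300311688614065768651369188407/52590894536588738800643997696000000000.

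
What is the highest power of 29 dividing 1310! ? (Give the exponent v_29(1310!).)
v_29(1310!) = 46

Legendre's formula: v_p(n!) = Σ_{k ≥ 1} ⌊n / p^k⌋. For p = 29, n = 1310, the terms are:
  ⌊1310/29^1⌋ = ⌊1310/29⌋ = 45
  ⌊1310/29^2⌋ = ⌊1310/841⌋ = 1
(the next term ⌊1310/29^3⌋ = 0, terminating the sum). Summing: v_29(1310!) = 45 + 1 = 46.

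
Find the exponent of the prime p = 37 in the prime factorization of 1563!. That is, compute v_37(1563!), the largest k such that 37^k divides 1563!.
v_37(1563!) = 43

Legendre's formula: v_p(n!) = Σ_{k ≥ 1} ⌊n / p^k⌋. For p = 37, n = 1563, the terms are:
  ⌊1563/37^1⌋ = ⌊1563/37⌋ = 42
  ⌊1563/37^2⌋ = ⌊1563/1369⌋ = 1
(the next term ⌊1563/37^3⌋ = 0, terminating the sum). Summing: v_37(1563!) = 42 + 1 = 43.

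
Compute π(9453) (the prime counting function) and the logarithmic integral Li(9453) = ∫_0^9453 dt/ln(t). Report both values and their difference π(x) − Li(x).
π(9453) = 1170;  Li(9453) ≈ 1186.57;  π(x) − Li(x) ≈ -16.57.

Direct count of primes ≤ 9453 gives π(9453) = 1170. Numerical evaluation of the logarithmic integral gives Li(9453) ≈ 1186.57. The difference π(x) − Li(x) ≈ -16.57 is typically negative for small/moderate x (Li(x) overestimates), though Littlewood's theorem shows this sign changes infinitely often.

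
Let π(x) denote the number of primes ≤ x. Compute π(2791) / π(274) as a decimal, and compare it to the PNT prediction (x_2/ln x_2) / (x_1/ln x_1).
π(2791)/π(274) = 406/58 ≈ 7.0000;  PNT prediction ≈ 7.2063.

π(274) = 58 and π(2791) = 406, so π(2791)/π(274) ≈ 7.0000. The PNT-predicted ratio is (2791/ln(2791)) / (274/ln(274)) ≈ 7.2063. The two agree to within a few percent, as expected.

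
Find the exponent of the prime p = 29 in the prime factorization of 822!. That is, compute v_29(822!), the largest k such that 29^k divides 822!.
v_29(822!) = 28

Legendre's formula: v_p(n!) = Σ_{k ≥ 1} ⌊n / p^k⌋. For p = 29, n = 822, the terms are:
  ⌊822/29^1⌋ = ⌊822/29⌋ = 28
(the next term ⌊822/29^2⌋ = 0, terminating the sum). Summing: v_29(822!) = 28 = 28.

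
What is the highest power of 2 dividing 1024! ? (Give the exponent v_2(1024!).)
v_2(1024!) = 1023

Legendre's formula: v_p(n!) = Σ_{k ≥ 1} ⌊n / p^k⌋. For p = 2, n = 1024, the terms are:
  ⌊1024/2^1⌋ = ⌊1024/2⌋ = 512
  ⌊1024/2^2⌋ = ⌊1024/4⌋ = 256
  ⌊1024/2^3⌋ = ⌊1024/8⌋ = 128
  ⌊1024/2^4⌋ = ⌊1024/16⌋ = 64
  ⌊1024/2^5⌋ = ⌊1024/32⌋ = 32
  ⌊1024/2^6⌋ = ⌊1024/64⌋ = 16
  ⌊1024/2^7⌋ = ⌊1024/128⌋ = 8
  ⌊1024/2^8⌋ = ⌊1024/256⌋ = 4
  ⌊1024/2^9⌋ = ⌊1024/512⌋ = 2
  ⌊1024/2^10⌋ = ⌊1024/1024⌋ = 1
(the next term ⌊1024/2^11⌋ = 0, terminating the sum). Summing: v_2(1024!) = 512 + 256 + 128 + 64 + 32 + 16 + 8 + 4 + 2 + 1 = 1023.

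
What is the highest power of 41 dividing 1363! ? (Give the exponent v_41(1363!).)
v_41(1363!) = 33

Legendre's formula: v_p(n!) = Σ_{k ≥ 1} ⌊n / p^k⌋. For p = 41, n = 1363, the terms are:
  ⌊1363/41^1⌋ = ⌊1363/41⌋ = 33
(the next term ⌊1363/41^2⌋ = 0, terminating the sum). Summing: v_41(1363!) = 33 = 33.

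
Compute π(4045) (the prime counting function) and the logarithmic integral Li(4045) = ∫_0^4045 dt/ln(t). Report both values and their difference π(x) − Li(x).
π(4045) = 557;  Li(4045) ≈ 570.79;  π(x) − Li(x) ≈ -13.79.

Direct count of primes ≤ 4045 gives π(4045) = 557. Numerical evaluation of the logarithmic integral gives Li(4045) ≈ 570.79. The difference π(x) − Li(x) ≈ -13.79 is typically negative for small/moderate x (Li(x) overestimates), though Littlewood's theorem shows this sign changes infinitely often.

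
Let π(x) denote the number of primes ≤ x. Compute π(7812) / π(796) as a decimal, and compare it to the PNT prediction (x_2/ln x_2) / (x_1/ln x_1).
π(7812)/π(796) = 987/138 ≈ 7.1522;  PNT prediction ≈ 7.3135.

π(796) = 138 and π(7812) = 987, so π(7812)/π(796) ≈ 7.1522. The PNT-predicted ratio is (7812/ln(7812)) / (796/ln(796)) ≈ 7.3135. The two agree to within a few percent, as expected.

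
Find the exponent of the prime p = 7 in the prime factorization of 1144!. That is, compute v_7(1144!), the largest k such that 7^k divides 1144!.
v_7(1144!) = 189

Legendre's formula: v_p(n!) = Σ_{k ≥ 1} ⌊n / p^k⌋. For p = 7, n = 1144, the terms are:
  ⌊1144/7^1⌋ = ⌊1144/7⌋ = 163
  ⌊1144/7^2⌋ = ⌊1144/49⌋ = 23
  ⌊1144/7^3⌋ = ⌊1144/343⌋ = 3
(the next term ⌊1144/7^4⌋ = 0, terminating the sum). Summing: v_7(1144!) = 163 + 23 + 3 = 189.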